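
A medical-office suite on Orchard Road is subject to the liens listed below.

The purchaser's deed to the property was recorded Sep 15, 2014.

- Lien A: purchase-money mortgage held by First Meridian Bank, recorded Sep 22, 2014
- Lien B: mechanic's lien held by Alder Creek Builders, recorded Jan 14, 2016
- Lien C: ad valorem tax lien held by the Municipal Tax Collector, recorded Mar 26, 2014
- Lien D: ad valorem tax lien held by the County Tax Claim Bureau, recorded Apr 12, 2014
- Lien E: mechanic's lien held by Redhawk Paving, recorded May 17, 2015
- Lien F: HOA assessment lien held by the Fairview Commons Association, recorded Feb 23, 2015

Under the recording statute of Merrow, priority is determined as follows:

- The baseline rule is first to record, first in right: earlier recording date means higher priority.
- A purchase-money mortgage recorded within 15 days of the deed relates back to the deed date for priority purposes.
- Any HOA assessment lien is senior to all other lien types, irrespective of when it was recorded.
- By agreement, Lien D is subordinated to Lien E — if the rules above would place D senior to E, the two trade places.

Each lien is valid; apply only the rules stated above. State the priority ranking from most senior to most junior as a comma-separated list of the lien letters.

F, C, E, A, D, B

Effective dates: A's effective date is the deed date, Sep 15, 2014.
F is an HOA assessment lien, so it outranks all other liens regardless of date.
Among the remaining liens, by effective date: C (Mar 26, 2014), D (Apr 12, 2014), A (Sep 15, 2014), E (May 17, 2015), B (Jan 14, 2016).
D is senior to E before the subordination, so the two trade places.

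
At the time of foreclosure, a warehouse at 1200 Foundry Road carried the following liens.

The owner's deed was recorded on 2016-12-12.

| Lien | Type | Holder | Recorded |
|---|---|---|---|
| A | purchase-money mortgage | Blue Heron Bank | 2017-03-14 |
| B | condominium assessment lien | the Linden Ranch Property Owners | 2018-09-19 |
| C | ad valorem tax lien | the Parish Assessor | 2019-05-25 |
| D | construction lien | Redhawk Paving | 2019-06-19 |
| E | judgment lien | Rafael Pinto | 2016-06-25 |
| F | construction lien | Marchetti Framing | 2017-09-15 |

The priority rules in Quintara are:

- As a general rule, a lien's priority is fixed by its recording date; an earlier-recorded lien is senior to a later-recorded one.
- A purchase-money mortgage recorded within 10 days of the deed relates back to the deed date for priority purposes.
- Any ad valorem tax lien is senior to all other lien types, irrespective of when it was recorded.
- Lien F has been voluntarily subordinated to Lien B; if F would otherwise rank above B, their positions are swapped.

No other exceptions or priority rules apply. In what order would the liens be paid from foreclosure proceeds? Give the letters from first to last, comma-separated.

C, E, A, B, F, D

Effective dates after the stated exceptions: A was recorded 92 days after the deed, outside the 10-day window, so it keeps its recording date.
C is an ad valorem tax lien and takes priority over every other lien.
Among the remaining liens, by effective date: E (2016-06-25), A (2017-03-14), F (2017-09-15), B (2018-09-19), D (2019-06-19).
The subordination applies — F was senior to B — so F and B swap.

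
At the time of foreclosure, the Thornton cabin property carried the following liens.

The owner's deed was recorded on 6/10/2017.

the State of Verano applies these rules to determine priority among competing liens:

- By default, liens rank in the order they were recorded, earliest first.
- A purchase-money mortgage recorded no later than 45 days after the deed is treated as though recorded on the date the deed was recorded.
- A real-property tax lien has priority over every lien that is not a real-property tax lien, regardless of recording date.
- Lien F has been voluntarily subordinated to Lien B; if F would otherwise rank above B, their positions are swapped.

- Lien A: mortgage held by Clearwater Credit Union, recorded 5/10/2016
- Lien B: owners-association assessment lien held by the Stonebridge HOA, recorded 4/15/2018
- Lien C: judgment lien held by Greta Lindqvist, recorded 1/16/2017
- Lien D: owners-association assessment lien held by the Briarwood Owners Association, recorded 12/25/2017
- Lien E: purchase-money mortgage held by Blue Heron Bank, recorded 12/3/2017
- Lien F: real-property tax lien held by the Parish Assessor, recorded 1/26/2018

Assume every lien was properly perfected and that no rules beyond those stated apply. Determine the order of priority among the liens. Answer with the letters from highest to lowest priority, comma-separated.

First, effective dates: E was recorded 176 days after the deed — beyond 45 days — so no relation-back applies.
F, as a real-property tax lien, has superpriority and ranks first.
The other liens, earliest effective date first: A (5/10/2016), C (1/16/2017), E (12/3/2017), D (12/25/2017), B (4/15/2018).
The subordination applies — F was senior to B — so F and B swap.

B, A, C, E, D, F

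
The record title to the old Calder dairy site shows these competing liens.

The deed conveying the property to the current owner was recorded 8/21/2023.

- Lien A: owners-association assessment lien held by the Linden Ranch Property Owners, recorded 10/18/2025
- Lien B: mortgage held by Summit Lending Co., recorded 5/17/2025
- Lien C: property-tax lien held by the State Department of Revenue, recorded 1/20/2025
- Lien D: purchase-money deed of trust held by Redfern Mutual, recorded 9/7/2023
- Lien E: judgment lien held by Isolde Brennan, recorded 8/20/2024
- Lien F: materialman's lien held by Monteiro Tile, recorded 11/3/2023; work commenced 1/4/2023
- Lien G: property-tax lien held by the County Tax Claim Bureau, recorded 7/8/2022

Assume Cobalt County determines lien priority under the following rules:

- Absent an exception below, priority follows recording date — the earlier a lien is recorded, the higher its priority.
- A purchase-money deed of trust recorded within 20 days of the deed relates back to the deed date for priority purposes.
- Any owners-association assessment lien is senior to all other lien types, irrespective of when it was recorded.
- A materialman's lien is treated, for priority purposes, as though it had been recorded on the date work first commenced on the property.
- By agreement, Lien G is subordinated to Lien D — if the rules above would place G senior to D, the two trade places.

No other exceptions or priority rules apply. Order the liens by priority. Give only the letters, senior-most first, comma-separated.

A, D, F, G, E, C, B

First, effective dates: D's effective date is the deed date, 8/21/2023; F relates back to 1/4/2023 (work commenced).
As an owners-association assessment lien, A is senior to every other lien.
The other liens, earliest effective date first: G (7/8/2022), F (1/4/2023), D (8/21/2023), E (8/20/2024), C (1/20/2025), B (5/17/2025).
G would otherwise be senior to D, so under the subordination agreement G and D exchange positions.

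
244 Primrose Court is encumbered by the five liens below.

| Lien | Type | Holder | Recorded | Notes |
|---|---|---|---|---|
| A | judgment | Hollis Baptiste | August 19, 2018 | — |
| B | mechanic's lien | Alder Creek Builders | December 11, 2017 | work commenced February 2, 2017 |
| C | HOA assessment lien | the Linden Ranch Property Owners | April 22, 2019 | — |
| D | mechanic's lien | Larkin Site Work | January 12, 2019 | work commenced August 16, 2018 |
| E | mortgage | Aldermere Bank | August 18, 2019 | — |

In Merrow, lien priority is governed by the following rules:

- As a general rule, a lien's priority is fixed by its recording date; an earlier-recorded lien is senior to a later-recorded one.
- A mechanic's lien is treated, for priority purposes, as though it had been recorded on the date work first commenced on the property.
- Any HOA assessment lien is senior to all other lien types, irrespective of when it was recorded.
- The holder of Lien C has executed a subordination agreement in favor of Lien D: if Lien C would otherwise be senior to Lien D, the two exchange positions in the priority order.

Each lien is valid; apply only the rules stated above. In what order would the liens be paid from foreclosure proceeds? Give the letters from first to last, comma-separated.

D, B, C, A, E

First, effective dates: B's effective date is February 2, 2017, when work began; D relates back to August 16, 2018 (work commenced).
As an HOA assessment lien, C is senior to every other lien.
Remaining liens by effective date: B (February 2, 2017), D (August 16, 2018), A (August 19, 2018), E (August 18, 2019).
Because C would otherwise rank above D, the subordination swaps them.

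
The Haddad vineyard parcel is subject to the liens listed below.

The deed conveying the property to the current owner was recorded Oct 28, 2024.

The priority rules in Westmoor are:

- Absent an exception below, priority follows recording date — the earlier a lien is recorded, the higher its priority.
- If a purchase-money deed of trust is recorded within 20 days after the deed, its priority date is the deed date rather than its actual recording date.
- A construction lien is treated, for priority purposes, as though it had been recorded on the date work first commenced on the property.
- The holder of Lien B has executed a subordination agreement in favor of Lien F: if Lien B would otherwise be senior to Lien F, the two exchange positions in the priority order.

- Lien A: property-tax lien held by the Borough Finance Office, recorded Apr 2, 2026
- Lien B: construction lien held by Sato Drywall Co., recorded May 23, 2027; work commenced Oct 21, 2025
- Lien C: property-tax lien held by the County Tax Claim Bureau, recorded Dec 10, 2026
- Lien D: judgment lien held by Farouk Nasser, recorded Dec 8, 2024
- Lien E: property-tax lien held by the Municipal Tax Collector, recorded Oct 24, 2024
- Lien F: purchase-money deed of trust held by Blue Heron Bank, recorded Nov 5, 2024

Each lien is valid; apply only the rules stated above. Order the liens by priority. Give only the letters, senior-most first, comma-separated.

E, F, D, B, A, C

Adjusting effective dates: B's effective date is Oct 21, 2025, when work began; F was recorded within the 20-day window, so its effective date is the deed date Oct 28, 2024.
Sorted by effective date: E (Oct 24, 2024), F (Oct 28, 2024), D (Dec 8, 2024), B (Oct 21, 2025), A (Apr 2, 2026), C (Dec 10, 2026).
Since B is not senior to F, the subordination leaves the order unchanged.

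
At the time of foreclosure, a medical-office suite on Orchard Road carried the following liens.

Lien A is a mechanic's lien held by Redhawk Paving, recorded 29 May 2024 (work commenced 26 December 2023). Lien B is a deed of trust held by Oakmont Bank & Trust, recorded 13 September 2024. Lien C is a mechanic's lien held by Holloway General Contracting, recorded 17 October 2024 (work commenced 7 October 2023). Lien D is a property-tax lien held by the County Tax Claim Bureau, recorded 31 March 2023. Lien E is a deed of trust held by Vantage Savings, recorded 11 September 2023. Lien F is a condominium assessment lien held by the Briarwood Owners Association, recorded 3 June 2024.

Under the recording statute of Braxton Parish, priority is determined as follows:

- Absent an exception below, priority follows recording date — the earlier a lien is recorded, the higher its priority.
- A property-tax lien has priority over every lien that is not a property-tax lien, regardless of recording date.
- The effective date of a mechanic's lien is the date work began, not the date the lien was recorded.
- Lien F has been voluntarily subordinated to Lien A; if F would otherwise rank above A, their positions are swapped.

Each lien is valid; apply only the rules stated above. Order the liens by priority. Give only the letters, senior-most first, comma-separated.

Effective dates after the stated exceptions: A's effective date is 26 December 2023, when work began; C relates back to 7 October 2023 (work commenced).
As a property-tax lien, D is senior to every other lien.
The other liens, earliest effective date first: E (11 September 2023), C (7 October 2023), A (26 December 2023), F (3 June 2024), B (13 September 2024).
Since F is not senior to A, the subordination leaves the order unchanged.

D, E, C, A, F, B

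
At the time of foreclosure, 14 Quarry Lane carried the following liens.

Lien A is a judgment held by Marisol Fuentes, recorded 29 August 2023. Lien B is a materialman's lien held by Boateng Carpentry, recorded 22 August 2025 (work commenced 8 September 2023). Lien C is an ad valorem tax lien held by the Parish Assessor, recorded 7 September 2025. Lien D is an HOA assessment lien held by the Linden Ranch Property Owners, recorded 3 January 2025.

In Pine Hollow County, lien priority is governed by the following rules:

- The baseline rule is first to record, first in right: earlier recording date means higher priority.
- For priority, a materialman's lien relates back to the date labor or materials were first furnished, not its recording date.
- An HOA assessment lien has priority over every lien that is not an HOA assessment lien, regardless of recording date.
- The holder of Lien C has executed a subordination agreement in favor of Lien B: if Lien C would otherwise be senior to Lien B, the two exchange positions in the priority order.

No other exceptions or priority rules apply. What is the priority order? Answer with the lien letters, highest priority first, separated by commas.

Adjusting effective dates: B's effective date is 8 September 2023, when work began.
As an HOA assessment lien, D is senior to every other lien.
Among the remaining liens, by effective date: A (29 August 2023), B (8 September 2023), C (7 September 2025).
C is already junior to B, so the subordination agreement changes nothing.

D, A, B, C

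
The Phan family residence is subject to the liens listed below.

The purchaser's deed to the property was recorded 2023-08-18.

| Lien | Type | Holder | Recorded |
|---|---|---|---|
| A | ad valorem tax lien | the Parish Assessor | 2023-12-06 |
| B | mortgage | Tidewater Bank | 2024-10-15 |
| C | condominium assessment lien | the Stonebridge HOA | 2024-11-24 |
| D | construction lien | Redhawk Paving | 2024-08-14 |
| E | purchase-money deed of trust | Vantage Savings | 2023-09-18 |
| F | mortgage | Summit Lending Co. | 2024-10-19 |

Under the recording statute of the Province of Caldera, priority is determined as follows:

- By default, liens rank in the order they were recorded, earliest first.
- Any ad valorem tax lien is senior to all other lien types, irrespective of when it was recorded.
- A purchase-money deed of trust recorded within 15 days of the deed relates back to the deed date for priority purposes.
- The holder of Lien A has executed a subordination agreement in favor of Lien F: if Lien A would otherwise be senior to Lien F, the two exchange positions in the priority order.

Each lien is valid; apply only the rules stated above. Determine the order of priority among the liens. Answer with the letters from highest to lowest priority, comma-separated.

Effective dates after the stated exceptions: E was recorded 31 days after the deed — beyond 15 days — so no relation-back applies.
A is an ad valorem tax lien, so it outranks all other liens regardless of date.
Ordering the rest by effective date: E (2023-09-18), D (2024-08-14), B (2024-10-15), F (2024-10-19), C (2024-11-24).
A would otherwise be senior to F, so under the subordination agreement A and F exchange positions.

F, E, D, B, A, C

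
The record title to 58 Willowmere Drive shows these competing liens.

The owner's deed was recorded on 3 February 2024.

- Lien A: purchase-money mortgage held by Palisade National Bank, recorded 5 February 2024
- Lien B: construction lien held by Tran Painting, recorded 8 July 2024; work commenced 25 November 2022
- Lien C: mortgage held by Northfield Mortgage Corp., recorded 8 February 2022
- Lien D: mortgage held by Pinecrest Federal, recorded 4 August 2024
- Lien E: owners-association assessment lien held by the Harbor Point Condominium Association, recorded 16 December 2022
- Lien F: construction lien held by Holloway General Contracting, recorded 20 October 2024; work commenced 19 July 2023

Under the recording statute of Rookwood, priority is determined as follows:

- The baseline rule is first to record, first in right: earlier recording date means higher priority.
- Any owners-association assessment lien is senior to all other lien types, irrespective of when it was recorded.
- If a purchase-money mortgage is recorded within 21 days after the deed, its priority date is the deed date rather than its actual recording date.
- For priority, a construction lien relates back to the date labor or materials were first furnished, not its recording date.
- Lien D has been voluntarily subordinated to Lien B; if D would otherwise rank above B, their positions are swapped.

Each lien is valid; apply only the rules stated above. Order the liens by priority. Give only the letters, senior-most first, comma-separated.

E, C, B, F, A, D

Adjusting effective dates: A was recorded within the 21-day window, so its effective date is the deed date 3 February 2024; B is treated as recorded 25 November 2022, the work-commencement date; F's effective date is 19 July 2023, when work began.
As an owners-association assessment lien, E is senior to every other lien.
The other liens, earliest effective date first: C (8 February 2022), B (25 November 2022), F (19 July 2023), A (3 February 2024), D (4 August 2024).
D already ranks below B; the subordination has no effect.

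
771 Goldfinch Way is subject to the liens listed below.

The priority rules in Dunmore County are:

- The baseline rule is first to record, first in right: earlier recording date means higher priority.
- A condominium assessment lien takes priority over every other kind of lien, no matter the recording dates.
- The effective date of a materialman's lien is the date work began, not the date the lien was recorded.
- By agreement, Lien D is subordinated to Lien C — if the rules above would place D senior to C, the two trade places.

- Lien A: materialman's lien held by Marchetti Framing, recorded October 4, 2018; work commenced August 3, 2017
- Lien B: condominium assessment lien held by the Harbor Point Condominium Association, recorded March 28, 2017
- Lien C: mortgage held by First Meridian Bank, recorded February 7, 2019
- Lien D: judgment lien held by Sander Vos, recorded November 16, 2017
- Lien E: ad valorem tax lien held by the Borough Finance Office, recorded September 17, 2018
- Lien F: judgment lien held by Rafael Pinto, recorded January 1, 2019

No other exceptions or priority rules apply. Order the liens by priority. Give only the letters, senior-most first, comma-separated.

B, A, C, E, F, D

Adjusting effective dates: A's effective date is August 3, 2017, when work began.
B, as a condominium assessment lien, has superpriority and ranks first.
Among the remaining liens, by effective date: A (August 3, 2017), D (November 16, 2017), E (September 17, 2018), F (January 1, 2019), C (February 7, 2019).
Because D would otherwise rank above C, the subordination swaps them.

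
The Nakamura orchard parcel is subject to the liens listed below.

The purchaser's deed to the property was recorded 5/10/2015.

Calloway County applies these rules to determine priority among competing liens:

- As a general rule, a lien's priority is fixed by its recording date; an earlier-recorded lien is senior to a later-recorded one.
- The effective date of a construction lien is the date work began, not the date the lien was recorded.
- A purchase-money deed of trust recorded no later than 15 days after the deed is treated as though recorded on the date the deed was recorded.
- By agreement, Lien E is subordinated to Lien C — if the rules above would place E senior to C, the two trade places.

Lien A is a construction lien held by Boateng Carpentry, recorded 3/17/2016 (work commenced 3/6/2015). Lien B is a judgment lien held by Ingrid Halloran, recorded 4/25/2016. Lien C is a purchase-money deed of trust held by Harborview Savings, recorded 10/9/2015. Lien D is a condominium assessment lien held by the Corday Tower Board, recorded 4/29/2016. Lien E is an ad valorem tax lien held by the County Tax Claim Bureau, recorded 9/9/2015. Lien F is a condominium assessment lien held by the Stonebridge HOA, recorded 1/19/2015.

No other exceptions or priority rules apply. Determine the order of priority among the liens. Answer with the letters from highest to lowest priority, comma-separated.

Effective dates: A is treated as recorded 3/6/2015, the work-commencement date; C was recorded 152 days after the deed — beyond 15 days — so no relation-back applies.
By effective date, earliest first: F (1/19/2015), A (3/6/2015), E (9/9/2015), C (10/9/2015), B (4/25/2016), D (4/29/2016).
E is senior to C before the subordination, so the two trade places.

F, A, C, E, B, D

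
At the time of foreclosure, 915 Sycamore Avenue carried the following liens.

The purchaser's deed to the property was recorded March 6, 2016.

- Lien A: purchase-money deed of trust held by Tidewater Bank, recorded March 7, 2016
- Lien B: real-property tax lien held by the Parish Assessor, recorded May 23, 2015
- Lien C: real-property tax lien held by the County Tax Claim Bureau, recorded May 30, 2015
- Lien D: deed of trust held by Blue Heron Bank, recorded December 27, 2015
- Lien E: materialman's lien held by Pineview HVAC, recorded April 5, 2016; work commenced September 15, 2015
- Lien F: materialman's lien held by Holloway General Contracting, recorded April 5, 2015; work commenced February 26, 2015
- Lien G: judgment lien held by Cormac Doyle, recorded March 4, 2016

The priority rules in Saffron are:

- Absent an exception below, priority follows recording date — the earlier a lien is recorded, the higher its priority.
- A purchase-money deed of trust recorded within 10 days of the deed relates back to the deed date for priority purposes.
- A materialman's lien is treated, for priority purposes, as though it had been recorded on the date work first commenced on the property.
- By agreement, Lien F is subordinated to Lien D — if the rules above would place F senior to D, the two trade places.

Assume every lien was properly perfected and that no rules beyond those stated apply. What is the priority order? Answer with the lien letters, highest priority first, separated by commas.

Effective dates after the stated exceptions: A's effective date is the deed date, March 6, 2016; E relates back to September 15, 2015 (work commenced); F is treated as recorded February 26, 2015, the work-commencement date.
By effective date, earliest first: F (February 26, 2015), B (May 23, 2015), C (May 30, 2015), E (September 15, 2015), D (December 27, 2015), G (March 4, 2016), A (March 6, 2016).
F is senior to D before the subordination, so the two trade places.

D, B, C, E, F, G, A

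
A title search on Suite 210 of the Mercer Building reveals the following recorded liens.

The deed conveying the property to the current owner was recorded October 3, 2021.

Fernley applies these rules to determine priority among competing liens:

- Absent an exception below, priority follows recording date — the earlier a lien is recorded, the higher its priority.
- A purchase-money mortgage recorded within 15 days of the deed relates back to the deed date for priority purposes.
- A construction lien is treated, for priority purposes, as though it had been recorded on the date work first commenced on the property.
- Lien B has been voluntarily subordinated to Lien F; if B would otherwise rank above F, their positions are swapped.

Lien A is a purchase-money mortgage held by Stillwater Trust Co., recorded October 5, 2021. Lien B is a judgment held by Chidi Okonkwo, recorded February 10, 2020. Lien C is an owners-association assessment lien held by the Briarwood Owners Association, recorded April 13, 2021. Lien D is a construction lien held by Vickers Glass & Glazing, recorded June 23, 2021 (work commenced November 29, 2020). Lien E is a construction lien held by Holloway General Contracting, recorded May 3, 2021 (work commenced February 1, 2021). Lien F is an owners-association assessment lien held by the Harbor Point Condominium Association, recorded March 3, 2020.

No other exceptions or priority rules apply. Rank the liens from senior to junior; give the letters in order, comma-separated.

Effective dates after the stated exceptions: A was recorded within the 15-day window, so its effective date is the deed date October 3, 2021; D relates back to November 29, 2020 (work commenced); E is treated as recorded February 1, 2021, the work-commencement date.
Ordering by effective date: B (February 10, 2020), F (March 3, 2020), D (November 29, 2020), E (February 1, 2021), C (April 13, 2021), A (October 3, 2021).
Because B would otherwise rank above F, the subordination swaps them.

F, B, D, E, C, A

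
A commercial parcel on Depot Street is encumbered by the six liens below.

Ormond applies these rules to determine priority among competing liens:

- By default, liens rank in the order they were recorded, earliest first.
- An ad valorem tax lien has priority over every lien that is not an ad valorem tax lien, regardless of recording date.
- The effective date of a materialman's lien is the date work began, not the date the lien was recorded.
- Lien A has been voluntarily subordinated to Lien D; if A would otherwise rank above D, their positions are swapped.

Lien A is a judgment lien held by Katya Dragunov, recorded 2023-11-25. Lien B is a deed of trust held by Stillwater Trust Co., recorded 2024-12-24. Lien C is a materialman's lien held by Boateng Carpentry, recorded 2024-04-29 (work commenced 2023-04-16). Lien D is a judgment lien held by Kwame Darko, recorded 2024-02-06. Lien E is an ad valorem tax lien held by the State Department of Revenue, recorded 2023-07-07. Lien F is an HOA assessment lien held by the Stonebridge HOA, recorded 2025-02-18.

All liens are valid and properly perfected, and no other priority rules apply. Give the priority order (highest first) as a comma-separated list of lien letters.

Adjusting effective dates: C relates back to 2023-04-16 (work commenced).
E, as an ad valorem tax lien, has superpriority and ranks first.
Ordering the rest by effective date: C (2023-04-16), A (2023-11-25), D (2024-02-06), B (2024-12-24), F (2025-02-18).
Because A would otherwise rank above D, the subordination swaps them.

E, C, D, A, B, F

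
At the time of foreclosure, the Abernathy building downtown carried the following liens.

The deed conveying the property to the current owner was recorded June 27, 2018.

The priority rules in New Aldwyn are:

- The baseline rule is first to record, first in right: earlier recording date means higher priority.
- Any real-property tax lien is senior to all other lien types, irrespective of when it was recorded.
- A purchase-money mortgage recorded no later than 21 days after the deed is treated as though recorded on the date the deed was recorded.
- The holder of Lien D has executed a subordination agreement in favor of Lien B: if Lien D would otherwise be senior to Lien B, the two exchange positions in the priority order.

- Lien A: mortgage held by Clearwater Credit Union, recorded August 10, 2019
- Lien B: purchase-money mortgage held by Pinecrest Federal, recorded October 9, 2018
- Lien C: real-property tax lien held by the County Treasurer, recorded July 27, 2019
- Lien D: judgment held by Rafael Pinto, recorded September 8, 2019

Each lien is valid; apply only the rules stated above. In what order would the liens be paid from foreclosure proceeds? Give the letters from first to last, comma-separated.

Effective dates: B was recorded 104 days after the deed — beyond 21 days — so no relation-back applies.
As a real-property tax lien, C is senior to every other lien.
Among the remaining liens, by effective date: B (October 9, 2018), A (August 10, 2019), D (September 8, 2019).
D is already junior to B, so the subordination agreement changes nothing.

C, B, A, D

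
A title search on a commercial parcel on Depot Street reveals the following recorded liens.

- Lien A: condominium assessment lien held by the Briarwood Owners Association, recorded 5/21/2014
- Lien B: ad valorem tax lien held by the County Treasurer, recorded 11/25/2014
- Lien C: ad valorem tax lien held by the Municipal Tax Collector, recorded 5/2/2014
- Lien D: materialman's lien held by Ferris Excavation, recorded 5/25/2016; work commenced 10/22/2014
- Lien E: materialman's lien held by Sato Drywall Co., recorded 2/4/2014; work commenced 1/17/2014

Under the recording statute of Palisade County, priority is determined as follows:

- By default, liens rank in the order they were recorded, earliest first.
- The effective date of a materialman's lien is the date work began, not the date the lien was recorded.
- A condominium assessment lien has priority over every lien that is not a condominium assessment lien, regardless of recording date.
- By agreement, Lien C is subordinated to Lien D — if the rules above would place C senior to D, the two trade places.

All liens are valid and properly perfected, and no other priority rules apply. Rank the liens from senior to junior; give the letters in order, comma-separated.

A, E, D, C, B

Adjusting effective dates: D relates back to 10/22/2014 (work commenced); E's effective date is 1/17/2014, when work began.
A is a condominium assessment lien, so it outranks all other liens regardless of date.
Ordering the rest by effective date: E (1/17/2014), C (5/2/2014), D (10/22/2014), B (11/25/2014).
C is senior to D before the subordination, so the two trade places.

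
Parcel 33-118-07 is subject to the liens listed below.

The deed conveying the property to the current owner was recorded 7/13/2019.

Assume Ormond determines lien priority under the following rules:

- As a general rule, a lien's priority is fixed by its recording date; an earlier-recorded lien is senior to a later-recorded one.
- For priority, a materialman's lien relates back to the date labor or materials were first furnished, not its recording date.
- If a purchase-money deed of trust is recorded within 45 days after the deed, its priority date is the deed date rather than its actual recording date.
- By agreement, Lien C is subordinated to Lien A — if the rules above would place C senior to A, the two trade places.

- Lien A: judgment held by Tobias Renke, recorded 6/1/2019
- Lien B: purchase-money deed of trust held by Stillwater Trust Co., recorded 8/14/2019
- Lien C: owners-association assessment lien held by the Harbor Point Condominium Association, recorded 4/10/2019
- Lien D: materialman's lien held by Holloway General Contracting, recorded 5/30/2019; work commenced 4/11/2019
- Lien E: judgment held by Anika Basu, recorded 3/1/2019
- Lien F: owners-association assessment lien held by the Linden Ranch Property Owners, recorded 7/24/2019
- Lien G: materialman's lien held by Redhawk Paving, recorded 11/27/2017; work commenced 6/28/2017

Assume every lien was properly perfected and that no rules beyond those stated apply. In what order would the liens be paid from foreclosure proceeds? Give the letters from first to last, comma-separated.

G, E, A, D, C, B, F

Adjusting effective dates: B's effective date is the deed date, 7/13/2019; D's effective date is 4/11/2019, when work began; G's effective date is 6/28/2017, when work began.
Sorted by effective date: G (6/28/2017), E (3/1/2019), C (4/10/2019), D (4/11/2019), A (6/1/2019), B (7/13/2019), F (7/24/2019).
C would otherwise be senior to A, so under the subordination agreement C and A exchange positions.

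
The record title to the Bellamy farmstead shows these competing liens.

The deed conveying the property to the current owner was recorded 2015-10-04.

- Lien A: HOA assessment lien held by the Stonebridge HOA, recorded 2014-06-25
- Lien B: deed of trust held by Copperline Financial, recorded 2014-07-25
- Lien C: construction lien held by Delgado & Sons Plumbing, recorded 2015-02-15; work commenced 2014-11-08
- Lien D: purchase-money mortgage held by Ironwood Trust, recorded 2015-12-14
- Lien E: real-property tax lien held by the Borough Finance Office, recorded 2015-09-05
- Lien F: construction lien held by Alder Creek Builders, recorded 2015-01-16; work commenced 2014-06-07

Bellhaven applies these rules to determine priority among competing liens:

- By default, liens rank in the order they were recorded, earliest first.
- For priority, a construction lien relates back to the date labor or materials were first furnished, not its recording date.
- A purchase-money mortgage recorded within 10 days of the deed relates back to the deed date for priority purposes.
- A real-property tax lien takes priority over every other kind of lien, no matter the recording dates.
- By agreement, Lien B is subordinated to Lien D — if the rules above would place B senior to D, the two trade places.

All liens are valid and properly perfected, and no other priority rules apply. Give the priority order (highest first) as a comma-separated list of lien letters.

E, F, A, D, C, B

First, effective dates: C is treated as recorded 2014-11-08, the work-commencement date; D was recorded 71 days after the deed — beyond 10 days — so no relation-back applies; F is treated as recorded 2014-06-07, the work-commencement date.
E, as a real-property tax lien, has superpriority and ranks first.
The other liens, earliest effective date first: F (2014-06-07), A (2014-06-25), B (2014-07-25), C (2014-11-08), D (2015-12-14).
Because B would otherwise rank above D, the subordination swaps them.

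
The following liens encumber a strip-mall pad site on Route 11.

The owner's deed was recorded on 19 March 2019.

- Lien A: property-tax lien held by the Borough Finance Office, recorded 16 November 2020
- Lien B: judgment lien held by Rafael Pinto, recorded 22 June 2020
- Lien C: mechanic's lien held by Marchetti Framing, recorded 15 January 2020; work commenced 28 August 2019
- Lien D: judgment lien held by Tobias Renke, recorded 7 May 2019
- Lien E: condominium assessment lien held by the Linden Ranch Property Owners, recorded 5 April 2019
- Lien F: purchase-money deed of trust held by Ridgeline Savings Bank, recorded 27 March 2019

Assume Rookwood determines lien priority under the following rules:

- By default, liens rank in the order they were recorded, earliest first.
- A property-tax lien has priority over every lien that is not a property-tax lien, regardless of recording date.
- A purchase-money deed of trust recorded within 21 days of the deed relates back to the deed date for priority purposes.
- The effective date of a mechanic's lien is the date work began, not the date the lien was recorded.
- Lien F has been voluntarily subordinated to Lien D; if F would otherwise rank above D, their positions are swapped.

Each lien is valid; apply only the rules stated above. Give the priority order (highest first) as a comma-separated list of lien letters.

A, D, E, F, C, B

Effective dates: C relates back to 28 August 2019 (work commenced); F relates back to the deed date 19 March 2019.
As a property-tax lien, A is senior to every other lien.
Ordering the rest by effective date: F (19 March 2019), E (5 April 2019), D (7 May 2019), C (28 August 2019), B (22 June 2020).
F would otherwise be senior to D, so under the subordination agreement F and D exchange positions.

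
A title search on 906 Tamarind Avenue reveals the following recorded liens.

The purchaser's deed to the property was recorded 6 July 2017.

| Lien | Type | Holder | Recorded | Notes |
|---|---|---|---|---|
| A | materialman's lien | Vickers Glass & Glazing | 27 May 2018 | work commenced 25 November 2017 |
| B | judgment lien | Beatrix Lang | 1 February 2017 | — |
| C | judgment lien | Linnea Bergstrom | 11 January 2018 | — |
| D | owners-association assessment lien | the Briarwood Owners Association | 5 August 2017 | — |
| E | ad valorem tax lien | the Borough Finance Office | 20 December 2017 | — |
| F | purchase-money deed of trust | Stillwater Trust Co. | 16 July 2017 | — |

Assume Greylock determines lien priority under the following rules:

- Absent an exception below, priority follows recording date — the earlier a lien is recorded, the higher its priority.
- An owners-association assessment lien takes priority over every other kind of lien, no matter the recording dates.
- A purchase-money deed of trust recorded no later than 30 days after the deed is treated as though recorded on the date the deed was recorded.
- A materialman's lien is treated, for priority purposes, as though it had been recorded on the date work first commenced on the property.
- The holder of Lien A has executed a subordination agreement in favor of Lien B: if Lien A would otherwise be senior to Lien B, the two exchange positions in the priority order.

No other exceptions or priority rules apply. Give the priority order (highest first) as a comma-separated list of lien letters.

Effective dates: A is treated as recorded 25 November 2017, the work-commencement date; F was recorded within the 30-day window, so its effective date is the deed date 6 July 2017.
D, as an owners-association assessment lien, has superpriority and ranks first.
The other liens, earliest effective date first: B (1 February 2017), F (6 July 2017), A (25 November 2017), E (20 December 2017), C (11 January 2018).
A already ranks below B; the subordination has no effect.

D, B, F, A, E, C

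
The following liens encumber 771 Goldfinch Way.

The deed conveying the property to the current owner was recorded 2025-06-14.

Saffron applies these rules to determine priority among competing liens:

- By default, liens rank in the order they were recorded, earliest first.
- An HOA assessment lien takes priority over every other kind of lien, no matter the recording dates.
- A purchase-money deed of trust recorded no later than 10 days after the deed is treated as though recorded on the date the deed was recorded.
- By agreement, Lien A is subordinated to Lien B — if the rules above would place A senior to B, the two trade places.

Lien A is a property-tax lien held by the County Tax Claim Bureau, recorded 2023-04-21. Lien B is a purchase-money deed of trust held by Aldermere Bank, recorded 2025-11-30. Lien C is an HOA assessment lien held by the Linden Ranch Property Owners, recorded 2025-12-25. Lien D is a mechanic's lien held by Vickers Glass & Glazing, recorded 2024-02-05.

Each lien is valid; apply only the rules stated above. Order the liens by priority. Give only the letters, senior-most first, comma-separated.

C, B, D, A

Effective dates after the stated exceptions: B was recorded 169 days after the deed — beyond 10 days — so no relation-back applies.
C is an HOA assessment lien and takes priority over every other lien.
Ordering the rest by effective date: A (2023-04-21), D (2024-02-05), B (2025-11-30).
A is senior to B before the subordination, so the two trade places.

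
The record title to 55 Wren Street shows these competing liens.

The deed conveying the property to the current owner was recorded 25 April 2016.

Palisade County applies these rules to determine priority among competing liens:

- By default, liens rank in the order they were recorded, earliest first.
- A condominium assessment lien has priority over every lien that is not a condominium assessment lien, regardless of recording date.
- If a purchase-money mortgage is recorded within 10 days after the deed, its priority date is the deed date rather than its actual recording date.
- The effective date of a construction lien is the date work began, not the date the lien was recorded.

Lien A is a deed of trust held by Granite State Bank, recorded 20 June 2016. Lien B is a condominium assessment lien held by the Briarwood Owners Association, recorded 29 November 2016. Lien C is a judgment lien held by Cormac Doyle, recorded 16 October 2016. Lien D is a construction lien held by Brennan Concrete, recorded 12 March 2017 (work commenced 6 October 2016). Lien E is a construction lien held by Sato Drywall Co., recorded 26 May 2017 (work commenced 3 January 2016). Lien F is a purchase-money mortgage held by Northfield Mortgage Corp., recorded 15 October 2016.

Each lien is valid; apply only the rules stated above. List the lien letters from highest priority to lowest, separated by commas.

Effective dates after the stated exceptions: D relates back to 6 October 2016 (work commenced); E's effective date is 3 January 2016, when work began; F was recorded 173 days after the deed, outside the 10-day window, so it keeps its recording date.
B is a condominium assessment lien and takes priority over every other lien.
Ordering the rest by effective date: E (3 January 2016), A (20 June 2016), D (6 October 2016), F (15 October 2016), C (16 October 2016).

B, E, A, D, F, C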